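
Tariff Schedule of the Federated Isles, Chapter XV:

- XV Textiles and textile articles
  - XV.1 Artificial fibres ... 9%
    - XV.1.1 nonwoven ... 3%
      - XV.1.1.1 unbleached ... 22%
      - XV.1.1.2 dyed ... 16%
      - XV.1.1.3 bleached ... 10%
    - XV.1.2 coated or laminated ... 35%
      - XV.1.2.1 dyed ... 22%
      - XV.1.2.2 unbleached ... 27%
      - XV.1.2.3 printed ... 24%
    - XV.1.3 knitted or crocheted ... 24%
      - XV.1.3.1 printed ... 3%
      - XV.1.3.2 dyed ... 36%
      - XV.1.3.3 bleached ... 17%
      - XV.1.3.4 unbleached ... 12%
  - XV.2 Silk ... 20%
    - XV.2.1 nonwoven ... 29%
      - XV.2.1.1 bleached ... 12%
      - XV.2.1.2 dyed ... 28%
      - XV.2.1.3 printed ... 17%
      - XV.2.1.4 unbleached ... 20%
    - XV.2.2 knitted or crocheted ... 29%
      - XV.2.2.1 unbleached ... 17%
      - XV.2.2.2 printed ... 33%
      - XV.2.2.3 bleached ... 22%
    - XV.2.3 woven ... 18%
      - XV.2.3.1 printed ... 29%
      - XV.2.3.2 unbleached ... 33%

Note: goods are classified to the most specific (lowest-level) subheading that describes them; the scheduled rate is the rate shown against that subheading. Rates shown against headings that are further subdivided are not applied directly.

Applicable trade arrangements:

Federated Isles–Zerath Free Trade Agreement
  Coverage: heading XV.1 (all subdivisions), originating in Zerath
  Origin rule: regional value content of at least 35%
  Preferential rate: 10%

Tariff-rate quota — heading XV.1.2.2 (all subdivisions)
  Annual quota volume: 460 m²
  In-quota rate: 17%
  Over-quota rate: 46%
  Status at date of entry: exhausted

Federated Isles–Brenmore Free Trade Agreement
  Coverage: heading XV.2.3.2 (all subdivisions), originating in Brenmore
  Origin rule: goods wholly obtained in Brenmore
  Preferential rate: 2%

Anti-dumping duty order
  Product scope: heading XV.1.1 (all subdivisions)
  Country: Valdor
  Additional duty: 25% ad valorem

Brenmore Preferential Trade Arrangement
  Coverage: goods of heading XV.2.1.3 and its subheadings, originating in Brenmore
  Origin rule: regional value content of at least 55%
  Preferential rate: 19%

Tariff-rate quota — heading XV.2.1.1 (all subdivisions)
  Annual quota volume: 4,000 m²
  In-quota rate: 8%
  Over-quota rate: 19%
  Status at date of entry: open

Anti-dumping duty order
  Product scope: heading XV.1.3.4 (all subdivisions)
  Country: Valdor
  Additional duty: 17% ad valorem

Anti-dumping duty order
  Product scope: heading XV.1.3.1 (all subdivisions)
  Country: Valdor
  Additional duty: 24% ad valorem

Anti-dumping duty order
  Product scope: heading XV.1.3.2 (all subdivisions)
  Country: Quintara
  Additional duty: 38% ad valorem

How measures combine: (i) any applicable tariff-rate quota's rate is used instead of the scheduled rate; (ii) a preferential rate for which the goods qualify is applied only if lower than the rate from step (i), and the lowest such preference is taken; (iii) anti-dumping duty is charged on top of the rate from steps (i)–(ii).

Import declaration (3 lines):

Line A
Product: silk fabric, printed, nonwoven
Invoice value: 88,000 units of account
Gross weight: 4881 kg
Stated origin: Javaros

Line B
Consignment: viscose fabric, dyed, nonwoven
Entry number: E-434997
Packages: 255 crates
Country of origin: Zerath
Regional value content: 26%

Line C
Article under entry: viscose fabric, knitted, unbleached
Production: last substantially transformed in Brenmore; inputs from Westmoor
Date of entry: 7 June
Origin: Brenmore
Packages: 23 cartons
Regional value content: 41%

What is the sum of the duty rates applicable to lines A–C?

Line A: silk → XV.2; nonwoven → XV.2.1; printed → XV.2.1.3. Scheduled 17%. No special measure applies. → 17%.
Line B: viscose → XV.1; nonwoven → XV.1.1; dyed → XV.1.1.2. Scheduled 16%. Zerath agreement on XV.1: RVC < 35%. → 16%.
Line C: viscose → XV.1; knitted → XV.1.3; unbleached → XV.1.3.4. Scheduled 12%. Brenmore agreement on XV.2.3.2: XV.1.3.4 not covered; Brenmore agreement on XV.2.1.3: XV.1.3.4 not covered. → 12%.
Sum: 17% + 16% + 12% = 45%.

45%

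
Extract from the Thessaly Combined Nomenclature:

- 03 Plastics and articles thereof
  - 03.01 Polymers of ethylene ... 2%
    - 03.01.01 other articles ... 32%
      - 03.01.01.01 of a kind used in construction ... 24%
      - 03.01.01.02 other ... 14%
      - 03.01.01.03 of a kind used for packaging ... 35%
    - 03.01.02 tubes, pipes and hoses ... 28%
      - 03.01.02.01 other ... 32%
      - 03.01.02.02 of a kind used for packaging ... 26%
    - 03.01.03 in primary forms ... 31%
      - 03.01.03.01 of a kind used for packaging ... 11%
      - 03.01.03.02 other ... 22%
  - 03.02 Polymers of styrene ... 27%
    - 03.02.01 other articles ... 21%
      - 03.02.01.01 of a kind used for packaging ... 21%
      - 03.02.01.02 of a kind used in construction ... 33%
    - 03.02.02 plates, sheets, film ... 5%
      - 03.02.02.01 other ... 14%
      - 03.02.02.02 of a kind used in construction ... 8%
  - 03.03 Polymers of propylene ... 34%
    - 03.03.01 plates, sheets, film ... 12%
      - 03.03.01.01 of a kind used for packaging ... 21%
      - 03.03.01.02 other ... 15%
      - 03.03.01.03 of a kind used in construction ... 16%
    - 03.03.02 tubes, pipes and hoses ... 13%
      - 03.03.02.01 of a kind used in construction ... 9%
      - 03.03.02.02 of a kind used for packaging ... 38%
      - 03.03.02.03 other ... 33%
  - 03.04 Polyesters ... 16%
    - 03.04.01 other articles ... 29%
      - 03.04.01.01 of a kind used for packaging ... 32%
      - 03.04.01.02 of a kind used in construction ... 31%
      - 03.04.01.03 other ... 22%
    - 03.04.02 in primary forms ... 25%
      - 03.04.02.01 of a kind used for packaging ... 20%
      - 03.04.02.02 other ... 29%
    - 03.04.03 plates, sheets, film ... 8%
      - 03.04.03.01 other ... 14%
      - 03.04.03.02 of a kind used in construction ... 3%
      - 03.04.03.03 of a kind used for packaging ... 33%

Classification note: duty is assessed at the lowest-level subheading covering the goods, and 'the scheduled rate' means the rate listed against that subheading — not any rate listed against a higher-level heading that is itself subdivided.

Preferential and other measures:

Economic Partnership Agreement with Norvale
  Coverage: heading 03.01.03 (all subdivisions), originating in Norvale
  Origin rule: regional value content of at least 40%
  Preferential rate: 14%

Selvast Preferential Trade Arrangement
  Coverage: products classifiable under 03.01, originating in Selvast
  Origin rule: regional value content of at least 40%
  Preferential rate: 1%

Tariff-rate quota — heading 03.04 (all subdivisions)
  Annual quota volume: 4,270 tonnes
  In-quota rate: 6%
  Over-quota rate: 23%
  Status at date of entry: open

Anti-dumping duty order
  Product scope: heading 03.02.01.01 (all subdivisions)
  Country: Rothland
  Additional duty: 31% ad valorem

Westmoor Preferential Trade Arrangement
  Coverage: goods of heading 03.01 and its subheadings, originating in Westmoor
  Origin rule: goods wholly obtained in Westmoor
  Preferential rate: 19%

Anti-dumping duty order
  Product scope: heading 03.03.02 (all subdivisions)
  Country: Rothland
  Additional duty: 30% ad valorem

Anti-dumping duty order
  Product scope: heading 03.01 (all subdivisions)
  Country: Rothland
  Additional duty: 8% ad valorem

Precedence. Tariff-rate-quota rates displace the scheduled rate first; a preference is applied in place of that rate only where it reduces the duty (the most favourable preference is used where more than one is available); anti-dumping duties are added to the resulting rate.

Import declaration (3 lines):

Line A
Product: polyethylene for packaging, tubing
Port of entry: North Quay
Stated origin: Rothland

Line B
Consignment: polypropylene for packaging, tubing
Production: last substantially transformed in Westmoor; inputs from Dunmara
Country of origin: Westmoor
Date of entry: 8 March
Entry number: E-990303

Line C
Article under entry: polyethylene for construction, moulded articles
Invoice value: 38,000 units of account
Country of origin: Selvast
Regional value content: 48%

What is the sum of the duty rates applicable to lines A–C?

73%

Line A: polyethylene → 03.01; tubing → 03.01.02; for packaging → 03.01.02.02. Scheduled 26%. anti-dumping (Rothland, 03.01): +8%; total 26% + 8% = 34%. → 34%.
Line B: polypropylene → 03.03; tubing → 03.03.02; for packaging → 03.03.02.02. Scheduled 38%. Westmoor agreement on 03.01: 03.03.02.02 not covered. → 38%.
Line C: polyethylene → 03.01; moulded articles → 03.01.01; for construction → 03.01.01.01. Scheduled 24%. Selvast agreement on 03.01: RVC ≥ 40% → 1% available; preferential 1%. → 1%.
Sum: 34% + 38% + 1% = 73%.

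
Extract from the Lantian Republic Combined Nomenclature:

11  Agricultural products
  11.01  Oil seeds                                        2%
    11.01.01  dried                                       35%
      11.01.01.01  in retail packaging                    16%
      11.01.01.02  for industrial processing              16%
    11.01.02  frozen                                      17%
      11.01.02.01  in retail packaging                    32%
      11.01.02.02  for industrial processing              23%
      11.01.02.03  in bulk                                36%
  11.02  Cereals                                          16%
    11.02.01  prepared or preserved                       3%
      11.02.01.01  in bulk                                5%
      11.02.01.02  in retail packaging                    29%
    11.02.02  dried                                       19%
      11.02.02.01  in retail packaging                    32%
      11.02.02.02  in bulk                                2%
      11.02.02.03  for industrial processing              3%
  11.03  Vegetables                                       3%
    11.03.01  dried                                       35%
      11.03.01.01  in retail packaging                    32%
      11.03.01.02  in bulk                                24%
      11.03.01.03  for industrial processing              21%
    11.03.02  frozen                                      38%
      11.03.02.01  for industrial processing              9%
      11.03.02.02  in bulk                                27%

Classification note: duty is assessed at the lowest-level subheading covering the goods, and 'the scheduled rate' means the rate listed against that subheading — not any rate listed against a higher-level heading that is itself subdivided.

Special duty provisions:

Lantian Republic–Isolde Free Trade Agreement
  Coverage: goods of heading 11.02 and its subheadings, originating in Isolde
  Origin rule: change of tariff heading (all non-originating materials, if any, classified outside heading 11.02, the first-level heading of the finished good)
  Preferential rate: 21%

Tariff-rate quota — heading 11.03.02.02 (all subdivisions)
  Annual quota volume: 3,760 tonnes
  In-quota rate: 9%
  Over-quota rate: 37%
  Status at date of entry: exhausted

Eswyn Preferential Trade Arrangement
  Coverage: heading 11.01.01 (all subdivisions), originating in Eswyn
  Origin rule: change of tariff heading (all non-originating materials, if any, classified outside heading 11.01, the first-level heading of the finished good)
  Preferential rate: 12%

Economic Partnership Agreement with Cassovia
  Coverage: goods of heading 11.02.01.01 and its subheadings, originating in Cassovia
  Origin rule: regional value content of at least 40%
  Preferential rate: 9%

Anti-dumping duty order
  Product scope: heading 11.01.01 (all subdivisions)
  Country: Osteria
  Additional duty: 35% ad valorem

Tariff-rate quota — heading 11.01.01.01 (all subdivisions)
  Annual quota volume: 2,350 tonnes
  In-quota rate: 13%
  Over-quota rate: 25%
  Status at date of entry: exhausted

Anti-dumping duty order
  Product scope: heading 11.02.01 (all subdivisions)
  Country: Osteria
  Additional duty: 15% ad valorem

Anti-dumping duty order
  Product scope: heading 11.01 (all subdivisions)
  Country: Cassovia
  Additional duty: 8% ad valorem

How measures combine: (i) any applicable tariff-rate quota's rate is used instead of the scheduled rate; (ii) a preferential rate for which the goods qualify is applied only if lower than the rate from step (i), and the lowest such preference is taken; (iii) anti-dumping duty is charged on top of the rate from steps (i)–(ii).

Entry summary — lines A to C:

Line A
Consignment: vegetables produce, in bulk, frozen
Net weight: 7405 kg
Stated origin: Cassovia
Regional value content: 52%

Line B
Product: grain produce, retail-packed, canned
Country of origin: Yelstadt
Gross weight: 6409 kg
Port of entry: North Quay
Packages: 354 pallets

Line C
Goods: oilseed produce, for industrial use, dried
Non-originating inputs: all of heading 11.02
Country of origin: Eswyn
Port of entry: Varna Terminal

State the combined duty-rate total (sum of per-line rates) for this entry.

78%

Line A: vegetables → 11.03; frozen → 11.03.02; in bulk → 11.03.02.02. Scheduled 27%. quota on 11.03.02.02 exhausted → over-quota 37%; Cassovia agreement on 11.02.01.01: 11.03.02.02 not covered. → 37%.
Line B: grain → 11.02; canned → 11.02.01; retail-packed → 11.02.01.02. Scheduled 29%. No special measure applies. → 29%.
Line C: oilseed → 11.01; dried → 11.01.01; for industrial use → 11.01.01.02. Scheduled 16%. Eswyn agreement on 11.01.01: CTH met → 12% available; preferential 12%. → 12%.
Sum: 37% + 29% + 12% = 78%.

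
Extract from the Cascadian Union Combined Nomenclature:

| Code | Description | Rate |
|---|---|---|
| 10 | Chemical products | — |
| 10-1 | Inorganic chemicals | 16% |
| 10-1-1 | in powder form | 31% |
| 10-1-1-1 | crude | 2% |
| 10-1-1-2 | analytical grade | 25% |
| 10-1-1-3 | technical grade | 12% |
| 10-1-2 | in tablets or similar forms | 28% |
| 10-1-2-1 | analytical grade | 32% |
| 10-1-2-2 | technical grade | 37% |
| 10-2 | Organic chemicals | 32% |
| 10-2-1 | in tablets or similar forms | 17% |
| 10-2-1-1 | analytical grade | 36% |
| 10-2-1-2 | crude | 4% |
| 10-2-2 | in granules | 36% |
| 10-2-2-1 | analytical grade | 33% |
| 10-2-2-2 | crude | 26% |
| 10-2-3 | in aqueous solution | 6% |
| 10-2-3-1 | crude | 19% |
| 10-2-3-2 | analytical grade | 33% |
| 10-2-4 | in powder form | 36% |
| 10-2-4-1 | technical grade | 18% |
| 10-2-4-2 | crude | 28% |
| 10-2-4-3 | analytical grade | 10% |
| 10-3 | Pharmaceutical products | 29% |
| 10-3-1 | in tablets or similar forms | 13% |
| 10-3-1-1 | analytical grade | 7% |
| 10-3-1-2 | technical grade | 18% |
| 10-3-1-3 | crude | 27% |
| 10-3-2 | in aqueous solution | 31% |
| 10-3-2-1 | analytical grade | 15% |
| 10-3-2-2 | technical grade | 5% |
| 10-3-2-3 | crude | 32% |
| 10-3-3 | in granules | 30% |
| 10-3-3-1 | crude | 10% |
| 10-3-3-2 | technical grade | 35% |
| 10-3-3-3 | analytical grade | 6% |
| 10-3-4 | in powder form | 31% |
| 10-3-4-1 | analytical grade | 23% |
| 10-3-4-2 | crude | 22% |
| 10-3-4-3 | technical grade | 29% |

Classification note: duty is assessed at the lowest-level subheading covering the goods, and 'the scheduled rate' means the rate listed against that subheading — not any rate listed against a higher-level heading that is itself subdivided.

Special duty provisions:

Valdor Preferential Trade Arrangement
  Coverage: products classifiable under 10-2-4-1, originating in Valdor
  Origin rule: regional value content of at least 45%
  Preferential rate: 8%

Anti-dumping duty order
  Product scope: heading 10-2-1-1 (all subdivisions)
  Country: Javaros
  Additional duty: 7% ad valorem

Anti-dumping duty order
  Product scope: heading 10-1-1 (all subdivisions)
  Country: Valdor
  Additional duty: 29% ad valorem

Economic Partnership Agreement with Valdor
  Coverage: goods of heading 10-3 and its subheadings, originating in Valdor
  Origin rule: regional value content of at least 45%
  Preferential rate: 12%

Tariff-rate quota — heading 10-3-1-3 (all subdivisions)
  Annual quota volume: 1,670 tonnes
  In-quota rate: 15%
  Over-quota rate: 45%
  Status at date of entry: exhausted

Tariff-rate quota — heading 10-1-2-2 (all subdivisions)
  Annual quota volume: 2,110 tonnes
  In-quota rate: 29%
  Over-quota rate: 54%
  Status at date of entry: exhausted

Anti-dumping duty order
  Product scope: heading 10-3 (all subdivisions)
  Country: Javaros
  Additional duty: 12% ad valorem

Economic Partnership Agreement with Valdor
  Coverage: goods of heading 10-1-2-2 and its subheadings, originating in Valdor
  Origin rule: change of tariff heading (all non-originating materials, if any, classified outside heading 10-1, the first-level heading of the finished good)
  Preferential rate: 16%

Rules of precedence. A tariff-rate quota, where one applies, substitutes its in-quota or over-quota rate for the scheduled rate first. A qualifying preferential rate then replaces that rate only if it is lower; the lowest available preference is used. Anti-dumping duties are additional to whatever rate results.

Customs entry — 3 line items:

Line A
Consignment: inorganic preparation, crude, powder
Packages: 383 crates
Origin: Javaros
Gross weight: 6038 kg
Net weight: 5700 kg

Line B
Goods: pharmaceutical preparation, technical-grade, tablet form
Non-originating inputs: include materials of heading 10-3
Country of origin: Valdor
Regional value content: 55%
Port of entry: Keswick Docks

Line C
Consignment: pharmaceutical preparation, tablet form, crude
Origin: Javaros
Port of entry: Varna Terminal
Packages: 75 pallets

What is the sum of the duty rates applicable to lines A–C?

71%

Line A: inorganic → 10-1; powder → 10-1-1; crude → 10-1-1-1. Scheduled 2%. No special measure applies. → 2%.
Line B: pharmaceutical → 10-3; tablet form → 10-3-1; technical-grade → 10-3-1-2. Scheduled 18%. Valdor agreement on 10-2-4-1: 10-3-1-2 not covered; Valdor agreement on 10-3: RVC ≥ 45% → 12% available; Valdor agreement on 10-1-2-2: 10-3-1-2 not covered; preferential 12%. → 12%.
Line C: pharmaceutical → 10-3; tablet form → 10-3-1; crude → 10-3-1-3. Scheduled 27%. quota on 10-3-1-3 exhausted → over-quota 45%; anti-dumping (Javaros, 10-3): +12%; total 45% + 12% = 57%. → 57%.
Sum: 2% + 12% + 57% = 71%.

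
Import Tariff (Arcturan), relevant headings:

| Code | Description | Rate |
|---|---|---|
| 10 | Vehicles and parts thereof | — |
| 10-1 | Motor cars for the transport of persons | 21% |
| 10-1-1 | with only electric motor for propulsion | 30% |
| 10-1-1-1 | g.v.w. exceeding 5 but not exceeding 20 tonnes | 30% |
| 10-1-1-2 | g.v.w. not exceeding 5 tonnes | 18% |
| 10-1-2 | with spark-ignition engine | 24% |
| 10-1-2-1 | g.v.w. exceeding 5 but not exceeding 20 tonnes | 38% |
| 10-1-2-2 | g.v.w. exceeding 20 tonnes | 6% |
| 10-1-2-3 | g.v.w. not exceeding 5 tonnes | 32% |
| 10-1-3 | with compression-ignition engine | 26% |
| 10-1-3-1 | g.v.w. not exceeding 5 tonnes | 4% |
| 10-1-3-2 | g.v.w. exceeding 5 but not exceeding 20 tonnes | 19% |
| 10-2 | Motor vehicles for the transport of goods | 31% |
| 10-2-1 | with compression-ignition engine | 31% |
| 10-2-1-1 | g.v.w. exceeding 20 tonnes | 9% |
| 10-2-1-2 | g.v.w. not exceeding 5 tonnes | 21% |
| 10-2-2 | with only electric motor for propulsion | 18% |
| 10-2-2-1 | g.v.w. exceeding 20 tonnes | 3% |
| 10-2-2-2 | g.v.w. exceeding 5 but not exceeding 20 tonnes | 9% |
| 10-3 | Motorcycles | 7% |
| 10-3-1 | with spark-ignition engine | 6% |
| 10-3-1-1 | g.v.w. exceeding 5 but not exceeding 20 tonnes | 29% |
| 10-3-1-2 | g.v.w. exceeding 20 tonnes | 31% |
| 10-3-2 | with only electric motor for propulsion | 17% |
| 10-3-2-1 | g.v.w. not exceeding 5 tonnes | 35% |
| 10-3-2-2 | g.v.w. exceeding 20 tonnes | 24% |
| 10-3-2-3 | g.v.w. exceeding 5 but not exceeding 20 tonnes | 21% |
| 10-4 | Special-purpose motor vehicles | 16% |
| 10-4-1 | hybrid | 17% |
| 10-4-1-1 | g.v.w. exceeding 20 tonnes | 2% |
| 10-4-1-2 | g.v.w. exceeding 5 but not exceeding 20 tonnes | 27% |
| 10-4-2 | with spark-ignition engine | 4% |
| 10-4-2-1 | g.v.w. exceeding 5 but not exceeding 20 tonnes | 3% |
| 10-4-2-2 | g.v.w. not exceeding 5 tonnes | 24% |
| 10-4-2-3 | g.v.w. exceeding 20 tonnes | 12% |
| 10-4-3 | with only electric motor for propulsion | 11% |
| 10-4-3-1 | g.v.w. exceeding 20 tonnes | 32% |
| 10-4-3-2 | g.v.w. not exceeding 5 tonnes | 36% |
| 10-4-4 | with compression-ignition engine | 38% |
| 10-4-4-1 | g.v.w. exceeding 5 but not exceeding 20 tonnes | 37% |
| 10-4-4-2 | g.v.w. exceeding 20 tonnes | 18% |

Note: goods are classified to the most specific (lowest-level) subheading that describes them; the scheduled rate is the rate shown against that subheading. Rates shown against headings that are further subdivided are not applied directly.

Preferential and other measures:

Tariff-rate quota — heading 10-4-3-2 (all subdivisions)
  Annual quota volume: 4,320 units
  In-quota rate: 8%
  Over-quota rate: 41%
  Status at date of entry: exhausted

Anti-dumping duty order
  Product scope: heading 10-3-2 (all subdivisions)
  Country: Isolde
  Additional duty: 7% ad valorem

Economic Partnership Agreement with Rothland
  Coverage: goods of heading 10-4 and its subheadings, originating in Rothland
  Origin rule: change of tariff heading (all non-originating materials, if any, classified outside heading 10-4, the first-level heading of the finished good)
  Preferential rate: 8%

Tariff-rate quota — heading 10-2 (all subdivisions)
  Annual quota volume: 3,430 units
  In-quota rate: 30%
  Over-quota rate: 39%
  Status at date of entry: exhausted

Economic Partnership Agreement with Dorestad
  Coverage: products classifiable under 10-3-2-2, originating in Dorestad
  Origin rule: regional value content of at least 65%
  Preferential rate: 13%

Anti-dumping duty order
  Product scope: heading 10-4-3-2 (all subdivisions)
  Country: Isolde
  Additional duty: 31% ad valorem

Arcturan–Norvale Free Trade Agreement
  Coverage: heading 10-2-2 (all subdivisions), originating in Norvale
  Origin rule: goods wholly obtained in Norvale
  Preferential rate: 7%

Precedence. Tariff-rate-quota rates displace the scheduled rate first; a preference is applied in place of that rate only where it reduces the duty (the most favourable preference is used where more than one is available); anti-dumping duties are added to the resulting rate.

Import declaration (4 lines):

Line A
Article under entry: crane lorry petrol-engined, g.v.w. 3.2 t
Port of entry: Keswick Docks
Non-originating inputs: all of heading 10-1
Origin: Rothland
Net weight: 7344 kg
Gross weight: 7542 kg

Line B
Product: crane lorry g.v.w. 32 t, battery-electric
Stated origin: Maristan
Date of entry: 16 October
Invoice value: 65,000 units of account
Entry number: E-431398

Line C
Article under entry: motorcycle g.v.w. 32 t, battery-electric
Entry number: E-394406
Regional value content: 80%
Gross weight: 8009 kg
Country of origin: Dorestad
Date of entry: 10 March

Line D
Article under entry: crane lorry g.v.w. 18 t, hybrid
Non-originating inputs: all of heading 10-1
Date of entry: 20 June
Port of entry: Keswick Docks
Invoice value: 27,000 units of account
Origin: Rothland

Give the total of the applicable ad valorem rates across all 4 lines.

Line A: crane lorry → 10-4; petrol-engined → 10-4-2; g.v.w. 3.2 t → 10-4-2-2. Scheduled 24%. Rothland agreement on 10-4: CTH met → 8% available; preferential 8%. → 8%.
Line B: crane lorry → 10-4; battery-electric → 10-4-3; g.v.w. 32 t → 10-4-3-1. Scheduled 32%. No special measure applies. → 32%.
Line C: motorcycle → 10-3; battery-electric → 10-3-2; g.v.w. 32 t → 10-3-2-2. Scheduled 24%. Dorestad agreement on 10-3-2-2: RVC ≥ 65% → 13% available; preferential 13%. → 13%.
Line D: crane lorry → 10-4; hybrid → 10-4-1; g.v.w. 18 t → 10-4-1-2. Scheduled 27%. Rothland agreement on 10-4: CTH met → 8% available; preferential 8%. → 8%.
Sum: 8% + 32% + 13% + 8% = 61%.

61%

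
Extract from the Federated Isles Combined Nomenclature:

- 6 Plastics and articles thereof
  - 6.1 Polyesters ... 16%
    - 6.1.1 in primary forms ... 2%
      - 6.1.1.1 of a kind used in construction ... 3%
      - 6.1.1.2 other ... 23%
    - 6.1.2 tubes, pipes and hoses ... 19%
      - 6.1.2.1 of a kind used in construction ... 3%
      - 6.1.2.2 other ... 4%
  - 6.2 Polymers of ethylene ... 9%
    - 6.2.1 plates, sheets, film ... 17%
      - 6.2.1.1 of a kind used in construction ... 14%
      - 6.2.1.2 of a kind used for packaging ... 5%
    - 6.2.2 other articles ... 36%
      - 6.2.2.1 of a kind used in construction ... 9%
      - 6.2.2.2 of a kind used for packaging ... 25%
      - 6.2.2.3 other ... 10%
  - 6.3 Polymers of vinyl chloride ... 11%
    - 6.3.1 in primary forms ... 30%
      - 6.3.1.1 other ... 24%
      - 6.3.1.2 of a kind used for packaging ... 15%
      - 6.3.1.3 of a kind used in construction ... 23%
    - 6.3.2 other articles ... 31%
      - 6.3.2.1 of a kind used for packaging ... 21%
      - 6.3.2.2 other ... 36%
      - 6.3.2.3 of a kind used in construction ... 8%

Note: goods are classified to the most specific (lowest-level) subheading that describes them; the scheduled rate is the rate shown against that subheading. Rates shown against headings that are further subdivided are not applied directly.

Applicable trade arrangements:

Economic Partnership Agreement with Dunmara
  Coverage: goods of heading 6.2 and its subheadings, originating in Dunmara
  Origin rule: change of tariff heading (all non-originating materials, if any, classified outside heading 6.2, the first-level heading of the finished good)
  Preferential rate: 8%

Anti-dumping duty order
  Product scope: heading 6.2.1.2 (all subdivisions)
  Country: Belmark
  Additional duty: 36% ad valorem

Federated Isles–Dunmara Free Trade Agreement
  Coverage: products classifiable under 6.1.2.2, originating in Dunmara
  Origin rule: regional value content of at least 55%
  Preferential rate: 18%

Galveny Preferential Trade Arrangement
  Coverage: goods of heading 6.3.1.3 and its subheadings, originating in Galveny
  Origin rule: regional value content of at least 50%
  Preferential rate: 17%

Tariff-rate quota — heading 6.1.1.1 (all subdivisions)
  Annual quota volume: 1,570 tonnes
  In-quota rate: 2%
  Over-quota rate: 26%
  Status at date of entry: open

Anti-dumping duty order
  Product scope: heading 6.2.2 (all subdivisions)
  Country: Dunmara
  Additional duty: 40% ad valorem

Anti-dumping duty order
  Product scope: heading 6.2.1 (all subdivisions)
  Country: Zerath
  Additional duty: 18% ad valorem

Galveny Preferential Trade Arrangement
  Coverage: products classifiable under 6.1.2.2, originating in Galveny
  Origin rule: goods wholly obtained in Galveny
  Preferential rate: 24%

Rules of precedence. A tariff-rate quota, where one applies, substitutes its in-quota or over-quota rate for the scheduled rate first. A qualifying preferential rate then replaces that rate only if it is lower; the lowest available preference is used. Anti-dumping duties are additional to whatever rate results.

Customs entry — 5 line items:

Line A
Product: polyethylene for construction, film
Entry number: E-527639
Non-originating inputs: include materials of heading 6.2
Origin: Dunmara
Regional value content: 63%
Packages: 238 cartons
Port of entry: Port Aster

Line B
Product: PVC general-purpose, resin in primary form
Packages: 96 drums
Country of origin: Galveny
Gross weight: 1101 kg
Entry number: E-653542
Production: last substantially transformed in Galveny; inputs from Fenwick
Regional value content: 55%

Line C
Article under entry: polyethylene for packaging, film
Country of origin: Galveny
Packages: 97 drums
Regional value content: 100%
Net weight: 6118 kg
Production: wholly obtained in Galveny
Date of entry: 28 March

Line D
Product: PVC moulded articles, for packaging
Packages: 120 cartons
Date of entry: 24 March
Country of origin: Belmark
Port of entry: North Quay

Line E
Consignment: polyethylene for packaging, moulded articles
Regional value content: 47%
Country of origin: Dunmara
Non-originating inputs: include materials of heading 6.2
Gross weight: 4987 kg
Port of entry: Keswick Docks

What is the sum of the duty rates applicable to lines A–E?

Line A: polyethylene → 6.2; film → 6.2.1; for construction → 6.2.1.1. Scheduled 14%. Dunmara agreement on 6.2: CTH not met; Dunmara agreement on 6.1.2.2: 6.2.1.1 not covered. → 14%.
Line B: PVC → 6.3; resin in primary form → 6.3.1; general-purpose → 6.3.1.1. Scheduled 24%. Galveny agreement on 6.3.1.3: 6.3.1.1 not covered; Galveny agreement on 6.1.2.2: 6.3.1.1 not covered. → 24%.
Line C: polyethylene → 6.2; film → 6.2.1; for packaging → 6.2.1.2. Scheduled 5%. Galveny agreement on 6.3.1.3: 6.2.1.2 not covered; Galveny agreement on 6.1.2.2: 6.2.1.2 not covered. → 5%.
Line D: PVC → 6.3; moulded articles → 6.3.2; for packaging → 6.3.2.1. Scheduled 21%. No special measure applies. → 21%.
Line E: polyethylene → 6.2; moulded articles → 6.2.2; for packaging → 6.2.2.2. Scheduled 25%. Dunmara agreement on 6.2: CTH not met; Dunmara agreement on 6.1.2.2: 6.2.2.2 not covered; anti-dumping (Dunmara, 6.2.2): +40%; total 25% + 40% = 65%. → 65%.
Sum: 14% + 24% + 5% + 21% + 65% = 129%.

129%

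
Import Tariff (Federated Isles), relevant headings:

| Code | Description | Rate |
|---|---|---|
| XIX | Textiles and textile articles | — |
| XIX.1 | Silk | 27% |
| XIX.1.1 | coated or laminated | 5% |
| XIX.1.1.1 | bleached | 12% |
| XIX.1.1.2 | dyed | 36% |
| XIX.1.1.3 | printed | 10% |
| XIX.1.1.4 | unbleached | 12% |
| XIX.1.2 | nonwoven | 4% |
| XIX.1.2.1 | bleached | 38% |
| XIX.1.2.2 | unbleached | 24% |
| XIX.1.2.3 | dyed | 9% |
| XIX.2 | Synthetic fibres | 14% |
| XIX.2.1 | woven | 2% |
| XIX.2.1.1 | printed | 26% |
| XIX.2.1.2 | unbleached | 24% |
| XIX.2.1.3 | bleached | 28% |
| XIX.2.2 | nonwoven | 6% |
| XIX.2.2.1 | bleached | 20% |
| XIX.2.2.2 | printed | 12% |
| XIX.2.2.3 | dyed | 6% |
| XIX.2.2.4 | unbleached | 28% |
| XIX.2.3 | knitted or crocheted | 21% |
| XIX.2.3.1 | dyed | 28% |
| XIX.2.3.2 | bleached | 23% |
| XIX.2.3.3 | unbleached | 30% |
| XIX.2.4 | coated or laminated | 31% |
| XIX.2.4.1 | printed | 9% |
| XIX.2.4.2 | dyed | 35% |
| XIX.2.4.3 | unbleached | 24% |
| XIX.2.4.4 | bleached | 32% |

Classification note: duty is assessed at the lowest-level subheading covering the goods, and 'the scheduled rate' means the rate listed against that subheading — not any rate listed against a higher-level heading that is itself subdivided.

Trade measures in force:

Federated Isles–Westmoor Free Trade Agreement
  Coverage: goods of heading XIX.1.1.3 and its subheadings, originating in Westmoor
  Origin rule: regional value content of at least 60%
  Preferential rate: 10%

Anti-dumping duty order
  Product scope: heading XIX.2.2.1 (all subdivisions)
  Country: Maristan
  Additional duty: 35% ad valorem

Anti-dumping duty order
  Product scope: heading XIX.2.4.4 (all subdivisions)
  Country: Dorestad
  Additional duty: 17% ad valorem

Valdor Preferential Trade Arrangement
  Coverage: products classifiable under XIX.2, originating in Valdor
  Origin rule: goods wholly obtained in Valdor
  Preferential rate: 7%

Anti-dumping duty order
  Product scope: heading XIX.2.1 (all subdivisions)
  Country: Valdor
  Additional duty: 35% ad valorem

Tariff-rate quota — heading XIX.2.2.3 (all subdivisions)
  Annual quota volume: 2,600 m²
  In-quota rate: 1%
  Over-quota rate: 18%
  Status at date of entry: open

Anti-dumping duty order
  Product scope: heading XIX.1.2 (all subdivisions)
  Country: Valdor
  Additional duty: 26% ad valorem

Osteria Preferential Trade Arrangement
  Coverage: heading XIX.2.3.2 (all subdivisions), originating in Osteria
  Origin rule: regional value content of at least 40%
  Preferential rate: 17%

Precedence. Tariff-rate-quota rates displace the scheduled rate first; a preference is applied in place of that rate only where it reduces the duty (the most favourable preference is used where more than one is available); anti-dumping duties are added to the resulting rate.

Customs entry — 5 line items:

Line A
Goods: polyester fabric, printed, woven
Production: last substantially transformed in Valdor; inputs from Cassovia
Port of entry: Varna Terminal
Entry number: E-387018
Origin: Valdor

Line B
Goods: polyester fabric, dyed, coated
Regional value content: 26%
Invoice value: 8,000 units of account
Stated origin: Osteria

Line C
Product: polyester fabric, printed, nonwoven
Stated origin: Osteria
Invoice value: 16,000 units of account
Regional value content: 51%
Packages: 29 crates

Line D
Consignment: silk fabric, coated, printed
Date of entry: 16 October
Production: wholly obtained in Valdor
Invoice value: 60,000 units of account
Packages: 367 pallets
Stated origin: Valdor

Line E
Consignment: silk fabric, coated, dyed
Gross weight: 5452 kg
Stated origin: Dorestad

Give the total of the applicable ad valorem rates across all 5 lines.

154%

Line A: polyester → XIX.2; woven → XIX.2.1; printed → XIX.2.1.1. Scheduled 26%. Valdor agreement on XIX.2: not wholly obtained; anti-dumping (Valdor, XIX.2.1): +35%; total 26% + 35% = 61%. → 61%.
Line B: polyester → XIX.2; coated → XIX.2.4; dyed → XIX.2.4.2. Scheduled 35%. Osteria agreement on XIX.2.3.2: XIX.2.4.2 not covered. → 35%.
Line C: polyester → XIX.2; nonwoven → XIX.2.2; printed → XIX.2.2.2. Scheduled 12%. Osteria agreement on XIX.2.3.2: XIX.2.2.2 not covered. → 12%.
Line D: silk → XIX.1; coated → XIX.1.1; printed → XIX.1.1.3. Scheduled 10%. Valdor agreement on XIX.2: XIX.1.1.3 not covered. → 10%.
Line E: silk → XIX.1; coated → XIX.1.1; dyed → XIX.1.1.2. Scheduled 36%. No special measure applies. → 36%.
Sum: 61% + 35% + 12% + 10% + 36% = 154%.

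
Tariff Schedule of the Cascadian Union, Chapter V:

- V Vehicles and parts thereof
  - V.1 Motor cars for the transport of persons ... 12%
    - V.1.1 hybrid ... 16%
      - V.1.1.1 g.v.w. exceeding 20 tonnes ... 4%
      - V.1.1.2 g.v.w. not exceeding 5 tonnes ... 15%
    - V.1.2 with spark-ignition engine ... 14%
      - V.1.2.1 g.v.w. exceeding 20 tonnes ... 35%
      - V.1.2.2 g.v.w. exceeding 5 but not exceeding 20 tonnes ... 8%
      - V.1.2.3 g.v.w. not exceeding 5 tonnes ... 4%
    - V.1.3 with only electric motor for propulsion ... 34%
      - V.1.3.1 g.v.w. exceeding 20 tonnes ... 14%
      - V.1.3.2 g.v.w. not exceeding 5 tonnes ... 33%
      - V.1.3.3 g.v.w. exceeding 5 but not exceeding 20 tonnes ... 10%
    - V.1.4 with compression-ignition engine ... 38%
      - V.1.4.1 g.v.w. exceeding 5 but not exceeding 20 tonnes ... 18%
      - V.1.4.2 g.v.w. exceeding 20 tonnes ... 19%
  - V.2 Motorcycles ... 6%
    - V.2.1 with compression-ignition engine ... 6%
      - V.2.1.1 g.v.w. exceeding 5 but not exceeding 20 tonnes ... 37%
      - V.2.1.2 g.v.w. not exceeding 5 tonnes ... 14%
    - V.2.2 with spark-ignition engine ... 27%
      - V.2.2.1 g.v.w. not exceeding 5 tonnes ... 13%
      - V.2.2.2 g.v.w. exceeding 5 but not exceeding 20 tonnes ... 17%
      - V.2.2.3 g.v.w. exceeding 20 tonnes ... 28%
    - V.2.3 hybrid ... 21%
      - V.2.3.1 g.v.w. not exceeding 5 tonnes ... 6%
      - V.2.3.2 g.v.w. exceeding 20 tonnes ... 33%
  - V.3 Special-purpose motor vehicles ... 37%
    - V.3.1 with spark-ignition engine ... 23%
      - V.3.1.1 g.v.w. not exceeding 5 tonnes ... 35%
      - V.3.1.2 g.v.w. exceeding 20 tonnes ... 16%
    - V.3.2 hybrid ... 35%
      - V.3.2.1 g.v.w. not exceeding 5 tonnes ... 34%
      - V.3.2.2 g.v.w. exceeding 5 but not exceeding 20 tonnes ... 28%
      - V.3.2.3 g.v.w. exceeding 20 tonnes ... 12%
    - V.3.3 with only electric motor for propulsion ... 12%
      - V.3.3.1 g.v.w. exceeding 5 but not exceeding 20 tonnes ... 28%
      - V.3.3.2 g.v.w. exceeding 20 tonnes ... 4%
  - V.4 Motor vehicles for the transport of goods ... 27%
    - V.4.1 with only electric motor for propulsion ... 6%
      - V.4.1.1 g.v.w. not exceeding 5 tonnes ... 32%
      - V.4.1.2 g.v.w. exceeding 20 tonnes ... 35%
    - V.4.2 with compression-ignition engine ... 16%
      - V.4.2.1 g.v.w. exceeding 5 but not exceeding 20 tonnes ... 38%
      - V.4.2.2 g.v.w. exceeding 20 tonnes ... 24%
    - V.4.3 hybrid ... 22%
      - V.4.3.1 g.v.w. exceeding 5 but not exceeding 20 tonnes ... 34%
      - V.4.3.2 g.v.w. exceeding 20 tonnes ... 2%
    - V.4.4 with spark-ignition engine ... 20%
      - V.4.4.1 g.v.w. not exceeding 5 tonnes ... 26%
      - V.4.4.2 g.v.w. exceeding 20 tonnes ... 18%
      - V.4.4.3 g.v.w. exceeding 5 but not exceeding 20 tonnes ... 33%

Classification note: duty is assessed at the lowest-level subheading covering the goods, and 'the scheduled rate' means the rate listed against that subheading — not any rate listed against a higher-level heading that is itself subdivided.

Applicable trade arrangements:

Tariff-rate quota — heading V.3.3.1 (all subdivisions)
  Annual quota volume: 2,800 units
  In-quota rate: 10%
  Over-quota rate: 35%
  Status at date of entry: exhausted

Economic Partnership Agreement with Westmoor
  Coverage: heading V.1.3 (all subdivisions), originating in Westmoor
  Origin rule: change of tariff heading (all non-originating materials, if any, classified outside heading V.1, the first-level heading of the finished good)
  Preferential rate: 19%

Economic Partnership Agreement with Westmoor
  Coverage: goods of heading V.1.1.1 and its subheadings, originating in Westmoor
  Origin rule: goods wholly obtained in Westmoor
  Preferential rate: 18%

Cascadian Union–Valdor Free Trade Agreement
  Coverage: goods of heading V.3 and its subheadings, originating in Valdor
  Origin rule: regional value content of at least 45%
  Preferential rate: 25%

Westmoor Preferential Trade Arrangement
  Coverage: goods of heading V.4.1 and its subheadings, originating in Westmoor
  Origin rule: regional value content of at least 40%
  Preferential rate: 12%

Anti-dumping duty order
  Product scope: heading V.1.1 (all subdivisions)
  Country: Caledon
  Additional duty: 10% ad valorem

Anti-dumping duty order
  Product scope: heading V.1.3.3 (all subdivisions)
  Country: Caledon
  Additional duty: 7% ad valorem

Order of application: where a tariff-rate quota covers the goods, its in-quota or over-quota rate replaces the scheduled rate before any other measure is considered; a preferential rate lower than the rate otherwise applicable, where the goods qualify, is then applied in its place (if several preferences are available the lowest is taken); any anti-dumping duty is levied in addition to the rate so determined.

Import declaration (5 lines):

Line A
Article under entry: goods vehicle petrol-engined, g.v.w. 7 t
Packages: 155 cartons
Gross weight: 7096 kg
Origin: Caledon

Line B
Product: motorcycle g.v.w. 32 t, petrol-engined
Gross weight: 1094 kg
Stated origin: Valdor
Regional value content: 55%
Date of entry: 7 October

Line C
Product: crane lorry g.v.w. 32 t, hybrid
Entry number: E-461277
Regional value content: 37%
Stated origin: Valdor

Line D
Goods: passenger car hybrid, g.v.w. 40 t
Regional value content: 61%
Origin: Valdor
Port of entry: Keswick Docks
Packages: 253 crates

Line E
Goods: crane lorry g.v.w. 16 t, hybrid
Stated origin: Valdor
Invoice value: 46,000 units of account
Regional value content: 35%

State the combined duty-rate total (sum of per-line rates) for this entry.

Line A: goods vehicle → V.4; petrol-engined → V.4.4; g.v.w. 7 t → V.4.4.3. Scheduled 33%. No special measure applies. → 33%.
Line B: motorcycle → V.2; petrol-engined → V.2.2; g.v.w. 32 t → V.2.2.3. Scheduled 28%. Valdor agreement on V.3: V.2.2.3 not covered. → 28%.
Line C: crane lorry → V.3; hybrid → V.3.2; g.v.w. 32 t → V.3.2.3. Scheduled 12%. Valdor agreement on V.3: RVC < 45%. → 12%.
Line D: passenger car → V.1; hybrid → V.1.1; g.v.w. 40 t → V.1.1.1. Scheduled 4%. Valdor agreement on V.3: V.1.1.1 not covered. → 4%.
Line E: crane lorry → V.3; hybrid → V.3.2; g.v.w. 16 t → V.3.2.2. Scheduled 28%. Valdor agreement on V.3: RVC < 45%. → 28%.
Sum: 33% + 28% + 12% + 4% + 28% = 105%.

105%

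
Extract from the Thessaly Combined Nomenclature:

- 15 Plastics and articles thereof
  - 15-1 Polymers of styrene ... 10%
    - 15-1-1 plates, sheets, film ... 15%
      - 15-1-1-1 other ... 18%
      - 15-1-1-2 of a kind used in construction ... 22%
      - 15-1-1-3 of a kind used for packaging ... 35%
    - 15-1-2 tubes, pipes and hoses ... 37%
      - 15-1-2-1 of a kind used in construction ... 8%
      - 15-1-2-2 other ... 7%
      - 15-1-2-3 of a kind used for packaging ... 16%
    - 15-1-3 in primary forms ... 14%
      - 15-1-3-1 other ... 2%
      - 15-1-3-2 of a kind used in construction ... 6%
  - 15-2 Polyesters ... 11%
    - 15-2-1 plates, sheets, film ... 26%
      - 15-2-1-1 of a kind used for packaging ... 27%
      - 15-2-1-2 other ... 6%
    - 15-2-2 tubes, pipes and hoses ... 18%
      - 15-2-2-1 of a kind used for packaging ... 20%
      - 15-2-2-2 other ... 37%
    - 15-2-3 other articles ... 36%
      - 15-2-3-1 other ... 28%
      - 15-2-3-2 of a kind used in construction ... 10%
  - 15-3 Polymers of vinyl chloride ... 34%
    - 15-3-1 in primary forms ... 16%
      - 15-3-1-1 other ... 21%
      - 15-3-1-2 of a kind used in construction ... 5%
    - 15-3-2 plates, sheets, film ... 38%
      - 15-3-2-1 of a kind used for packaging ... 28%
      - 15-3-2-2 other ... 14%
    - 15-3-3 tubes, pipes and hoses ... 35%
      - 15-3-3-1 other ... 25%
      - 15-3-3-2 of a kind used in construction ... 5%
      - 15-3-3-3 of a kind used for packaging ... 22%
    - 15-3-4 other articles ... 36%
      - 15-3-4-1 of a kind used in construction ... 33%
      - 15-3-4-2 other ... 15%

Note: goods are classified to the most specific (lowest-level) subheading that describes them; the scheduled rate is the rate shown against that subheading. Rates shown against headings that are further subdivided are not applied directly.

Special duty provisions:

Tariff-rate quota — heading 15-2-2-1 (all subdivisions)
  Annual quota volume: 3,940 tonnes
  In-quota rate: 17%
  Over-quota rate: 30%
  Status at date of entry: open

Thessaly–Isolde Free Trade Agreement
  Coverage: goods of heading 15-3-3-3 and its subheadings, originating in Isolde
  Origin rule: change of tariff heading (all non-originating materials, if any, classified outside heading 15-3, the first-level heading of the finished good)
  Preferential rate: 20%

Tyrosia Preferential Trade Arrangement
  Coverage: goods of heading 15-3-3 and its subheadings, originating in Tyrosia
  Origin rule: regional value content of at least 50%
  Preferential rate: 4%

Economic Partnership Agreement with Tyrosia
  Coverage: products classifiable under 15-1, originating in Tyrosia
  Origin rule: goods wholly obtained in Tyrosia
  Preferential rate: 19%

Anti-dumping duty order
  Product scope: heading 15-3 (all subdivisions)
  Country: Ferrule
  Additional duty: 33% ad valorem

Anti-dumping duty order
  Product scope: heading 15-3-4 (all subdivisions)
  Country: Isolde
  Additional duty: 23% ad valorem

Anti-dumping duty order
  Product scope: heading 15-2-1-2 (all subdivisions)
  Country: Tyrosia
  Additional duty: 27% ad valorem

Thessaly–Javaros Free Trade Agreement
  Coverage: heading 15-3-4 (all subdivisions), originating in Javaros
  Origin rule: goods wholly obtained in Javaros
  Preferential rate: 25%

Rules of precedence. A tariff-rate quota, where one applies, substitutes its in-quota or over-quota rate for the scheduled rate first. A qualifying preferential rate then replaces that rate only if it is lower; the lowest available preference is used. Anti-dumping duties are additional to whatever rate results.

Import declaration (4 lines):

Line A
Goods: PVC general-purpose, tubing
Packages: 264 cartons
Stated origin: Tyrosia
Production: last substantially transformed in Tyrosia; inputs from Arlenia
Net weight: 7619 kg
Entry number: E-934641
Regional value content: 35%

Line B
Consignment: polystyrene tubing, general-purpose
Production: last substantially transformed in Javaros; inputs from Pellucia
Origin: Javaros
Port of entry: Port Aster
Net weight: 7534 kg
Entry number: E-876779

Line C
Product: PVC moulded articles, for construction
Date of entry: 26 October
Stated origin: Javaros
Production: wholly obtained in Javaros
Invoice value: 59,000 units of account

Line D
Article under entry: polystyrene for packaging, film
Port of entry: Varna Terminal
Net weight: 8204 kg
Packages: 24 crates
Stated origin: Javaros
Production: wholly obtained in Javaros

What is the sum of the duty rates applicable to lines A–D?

92%

Line A: PVC → 15-3; tubing → 15-3-3; general-purpose → 15-3-3-1. Scheduled 25%. Tyrosia agreement on 15-3-3: RVC < 50%; Tyrosia agreement on 15-1: 15-3-3-1 not covered. → 25%.
Line B: polystyrene → 15-1; tubing → 15-1-2; general-purpose → 15-1-2-2. Scheduled 7%. Javaros agreement on 15-3-4: 15-1-2-2 not covered. → 7%.
Line C: PVC → 15-3; moulded articles → 15-3-4; for construction → 15-3-4-1. Scheduled 33%. Javaros agreement on 15-3-4: wholly obtained → 25% available; preferential 25%. → 25%.
Line D: polystyrene → 15-1; film → 15-1-1; for packaging → 15-1-1-3. Scheduled 35%. Javaros agreement on 15-3-4: 15-1-1-3 not covered. → 35%.
Sum: 25% + 7% + 25% + 35% = 92%.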